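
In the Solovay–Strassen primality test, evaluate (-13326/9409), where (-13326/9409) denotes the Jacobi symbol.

1

Pull out -1: (-13326/9409) = (-1/9409)·(13326/9409). Since 9409 ≡ 1 (mod 4), (-1/9409) = +1. Now have (13326/9409).
Reduce the numerator: 13326 ≡ 3917 (mod 9409), so (13326/9409) = (3917/9409).
3917 ≡ 1 (mod 4), so quadratic reciprocity gives (3917/9409) = (9409/3917). Reduce: 9409 ≡ 1575 (mod 3917). Now have (1575/3917).
3917 ≡ 1 (mod 4), so quadratic reciprocity gives (1575/3917) = (3917/1575). Reduce: 3917 ≡ 767 (mod 1575). Now have (767/1575).
Both 767 ≡ 3 and 1575 ≡ 3 (mod 4), so reciprocity gives (767/1575) = -(1575/767). Reduce: 1575 ≡ 41 (mod 767). Now have -(41/767).
41 ≡ 1 (mod 4), so quadratic reciprocity gives (41/767) = (767/41). Reduce: 767 ≡ 29 (mod 41). Now have -(29/41).
29 ≡ 1 (mod 4), so quadratic reciprocity gives (29/41) = (41/29). Reduce: 41 ≡ 12 (mod 29). Now have -(12/29).
Factor out 2: 12 = 2^2·3. Since 29 ≡ 5 (mod 8), (2/29) = -1, and (2/29)^2 = +1. Now have -(3/29).
29 ≡ 1 (mod 4), so quadratic reciprocity gives (3/29) = (29/3). Reduce: 29 ≡ 2 (mod 3). Now have -(2/3).
Factor out 2: 2 = 2. Since 3 ≡ 3 (mod 8), (2/3) = -1. Now have (1/3).
(1/3) = 1. Collecting the sign factors: 1.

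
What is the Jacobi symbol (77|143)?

0

(77|143)
  = (143|77)    [QR: 77 ≡ 1 mod 4, sign kept]
  = (66|77)    [143 ≡ 66 mod 77]
  = -(33|77)    [77 ≡ 5 mod 8 ⇒ (2|77) = -1]
  = -(77|33)    [QR: 33 ≡ 1 mod 4, sign kept]
  = -(11|33)    [77 ≡ 11 mod 33]
  = -(33|11)    [QR: 33 ≡ 1 mod 4, sign kept]
  = -(0|11)    [33 ≡ 0 mod 11]
  = 0    [numerator 0, gcd > 1]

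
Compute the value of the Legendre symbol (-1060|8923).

Pull out -1: (-1060|8923) = (-1|8923)·(1060|8923). Since 8923 ≡ 3 (mod 4), (-1|8923) = -1. Now have -(1060|8923).
Factor out 2: 1060 = 2^2·265. Since 8923 ≡ 3 (mod 8), (2|8923) = -1, and (2|8923)^2 = +1. Now have -(265|8923).
265 ≡ 1 (mod 4), so quadratic reciprocity gives (265|8923) = (8923|265). Reduce: 8923 ≡ 178 (mod 265). Now have -(178|265).
Factor out 2: 178 = 2·89. Since 265 ≡ 1 (mod 8), (2|265) = +1. Now have -(89|265).
89 ≡ 1 (mod 4), so quadratic reciprocity gives (89|265) = (265|89). Reduce: 265 ≡ 87 (mod 89). Now have -(87|89).
89 ≡ 1 (mod 4), so quadratic reciprocity gives (87|89) = (89|87). Reduce: 89 ≡ 2 (mod 87). Now have -(2|87).
Factor out 2: 2 = 2. Since 87 ≡ 7 (mod 8), (2|87) = +1. Now have -(1|87).
(1|87) = 1. Collecting the sign factors: -1.

-1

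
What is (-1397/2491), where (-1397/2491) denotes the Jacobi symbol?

1

Reduce the numerator: -1397 ≡ 1094 (mod 2491), so (-1397/2491) = (1094/2491).
Factor out 2: 1094 = 2·547. Since 2491 ≡ 3 (mod 8), (2/2491) = -1. Now have -(547/2491).
Both 547 ≡ 3 and 2491 ≡ 3 (mod 4), so reciprocity gives (547/2491) = -(2491/547). Reduce: 2491 ≡ 303 (mod 547). Now have (303/547).
Both 303 ≡ 3 and 547 ≡ 3 (mod 4), so reciprocity gives (303/547) = -(547/303). Reduce: 547 ≡ 244 (mod 303). Now have -(244/303).
Factor out 2: 244 = 2^2·61. Since 303 ≡ 7 (mod 8), (2/303) = +1, and (2/303)^2 = +1. Now have -(61/303).
61 ≡ 1 (mod 4), so quadratic reciprocity gives (61/303) = (303/61). Reduce: 303 ≡ 59 (mod 61). Now have -(59/61).
61 ≡ 1 (mod 4), so quadratic reciprocity gives (59/61) = (61/59). Reduce: 61 ≡ 2 (mod 59). Now have -(2/59).
Factor out 2: 2 = 2. Since 59 ≡ 3 (mod 8), (2/59) = -1. Now have (1/59).
(1/59) = 1. Collecting the sign factors: 1.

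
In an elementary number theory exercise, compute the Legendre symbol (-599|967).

-1

(-599|967)
  = (368|967)    [-599 ≡ 368 mod 967]
  = (23|967)    [967 ≡ 7 mod 8 ⇒ (2|967)^4 = +1]
  = -(967|23)    [QR: both ≡ 3 mod 4, sign flips]
  = -(1|23)    [967 ≡ 1 mod 23]
  = -1    [(1|23) = 1]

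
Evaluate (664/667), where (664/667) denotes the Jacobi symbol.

(664/667)
  = -(83/667)    [667 ≡ 3 mod 8 ⇒ (2/667)^3 = -1]
  = (667/83)    [QR: both ≡ 3 mod 4, sign flips]
  = (3/83)    [667 ≡ 3 mod 83]
  = -(83/3)    [QR: both ≡ 3 mod 4, sign flips]
  = -(2/3)    [83 ≡ 2 mod 3]
  = (1/3)    [3 ≡ 3 mod 8 ⇒ (2/3) = -1]
  = 1    [(1/3) = 1]

1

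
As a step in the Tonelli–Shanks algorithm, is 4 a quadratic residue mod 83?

yes

Factor out 2: 4 = 2^2. Since 83 ≡ 3 (mod 8), (2|83) = -1, and (2|83)^2 = +1. Now have (1|83).
(1|83) = 1. Collecting the sign factors: 1.
(4|83) = 1, and 83 is prime, so 4 is a quadratic residue mod 83.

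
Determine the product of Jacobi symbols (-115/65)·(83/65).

By multiplicativity, (-115·83/65) = (-115/65)·(83/65).
First factor (-115/65):
(-115/65)
  = (15/65)    [-115 ≡ 15 mod 65]
  = (65/15)    [QR: 65 ≡ 1 mod 4, sign kept]
  = (5/15)    [65 ≡ 5 mod 15]
  = (15/5)    [QR: 5 ≡ 1 mod 4, sign kept]
  = (0/5)    [15 ≡ 0 mod 5]
  = 0    [numerator 0, gcd > 1]
Second factor (83/65):
(83/65)
  = (18/65)    [83 ≡ 18 mod 65]
  = (9/65)    [65 ≡ 1 mod 8 ⇒ (2/65) = +1]
  = (65/9)    [QR: 9 ≡ 1 mod 4, sign kept]
  = (2/9)    [65 ≡ 2 mod 9]
  = (1/9)    [9 ≡ 1 mod 8 ⇒ (2/9) = +1]
  = 1    [(1/9) = 1]
Product: (0)·(1) = 0.

0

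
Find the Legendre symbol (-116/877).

Reduce the numerator: -116 ≡ 761 (mod 877), so (-116/877) = (761/877).
761 ≡ 1 (mod 4), so quadratic reciprocity gives (761/877) = (877/761). Reduce: 877 ≡ 116 (mod 761). Now have (116/761).
Factor out 2: 116 = 2^2·29. Since 761 ≡ 1 (mod 8), (2/761) = +1, and (2/761)^2 = +1. Now have (29/761).
29 ≡ 1 (mod 4), so quadratic reciprocity gives (29/761) = (761/29). Reduce: 761 ≡ 7 (mod 29). Now have (7/29).
29 ≡ 1 (mod 4), so quadratic reciprocity gives (7/29) = (29/7). Reduce: 29 ≡ 1 (mod 7). Now have (1/7).
(1/7) = 1. Collecting the sign factors: 1.

1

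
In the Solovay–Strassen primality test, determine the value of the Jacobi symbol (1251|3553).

3553 ≡ 1 (mod 4), so quadratic reciprocity gives (1251|3553) = (3553|1251). Reduce: 3553 ≡ 1051 (mod 1251). Now have (1051|1251).
Both 1051 ≡ 3 and 1251 ≡ 3 (mod 4), so reciprocity gives (1051|1251) = -(1251|1051). Reduce: 1251 ≡ 200 (mod 1051). Now have -(200|1051).
Factor out 2: 200 = 2^3·25. Since 1051 ≡ 3 (mod 8), (2|1051) = -1, and (2|1051)^3 = -1. Now have (25|1051).
25 ≡ 1 (mod 4), so quadratic reciprocity gives (25|1051) = (1051|25). Reduce: 1051 ≡ 1 (mod 25). Now have (1|25).
(1|25) = 1. Collecting the sign factors: 1.

1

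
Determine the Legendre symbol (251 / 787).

1

Both 251 ≡ 3 and 787 ≡ 3 (mod 4), so reciprocity gives (251 / 787) = -(787 / 251). Reduce: 787 ≡ 34 (mod 251). Now have -(34 / 251).
Factor out 2: 34 = 2·17. Since 251 ≡ 3 (mod 8), (2 / 251) = -1. Now have (17 / 251).
17 ≡ 1 (mod 4), so quadratic reciprocity gives (17 / 251) = (251 / 17). Reduce: 251 ≡ 13 (mod 17). Now have (13 / 17).
13 ≡ 1 (mod 4), so quadratic reciprocity gives (13 / 17) = (17 / 13). Reduce: 17 ≡ 4 (mod 13). Now have (4 / 13).
Factor out 2: 4 = 2^2. Since 13 ≡ 5 (mod 8), (2 / 13) = -1, and (2 / 13)^2 = +1. Now have (1 / 13).
(1 / 13) = 1. Collecting the sign factors: 1.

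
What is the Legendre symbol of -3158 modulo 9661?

-1

Pull out -1: (-3158/9661) = (-1/9661)·(3158/9661). Since 9661 ≡ 1 (mod 4), (-1/9661) = +1. Now have (3158/9661).
Factor out 2: 3158 = 2·1579. Since 9661 ≡ 5 (mod 8), (2/9661) = -1. Now have -(1579/9661).
9661 ≡ 1 (mod 4), so quadratic reciprocity gives (1579/9661) = (9661/1579). Reduce: 9661 ≡ 187 (mod 1579). Now have -(187/1579).
Both 187 ≡ 3 and 1579 ≡ 3 (mod 4), so reciprocity gives (187/1579) = -(1579/187). Reduce: 1579 ≡ 83 (mod 187). Now have (83/187).
Both 83 ≡ 3 and 187 ≡ 3 (mod 4), so reciprocity gives (83/187) = -(187/83). Reduce: 187 ≡ 21 (mod 83). Now have -(21/83).
21 ≡ 1 (mod 4), so quadratic reciprocity gives (21/83) = (83/21). Reduce: 83 ≡ 20 (mod 21). Now have -(20/21).
Factor out 2: 20 = 2^2·5. Since 21 ≡ 5 (mod 8), (2/21) = -1, and (2/21)^2 = +1. Now have -(5/21).
5 ≡ 1 (mod 4), so quadratic reciprocity gives (5/21) = (21/5). Reduce: 21 ≡ 1 (mod 5). Now have -(1/5).
(1/5) = 1. Collecting the sign factors: -1.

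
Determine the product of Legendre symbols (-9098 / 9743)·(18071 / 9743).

By multiplicativity, (-9098·18071 / 9743) = (-9098 / 9743)·(18071 / 9743).
First factor (-9098 / 9743):
Reduce the numerator: -9098 ≡ 645 (mod 9743), so (-9098 / 9743) = (645 / 9743).
645 ≡ 1 (mod 4), so quadratic reciprocity gives (645 / 9743) = (9743 / 645). Reduce: 9743 ≡ 68 (mod 645). Now have (68 / 645).
Factor out 2: 68 = 2^2·17. Since 645 ≡ 5 (mod 8), (2 / 645) = -1, and (2 / 645)^2 = +1. Now have (17 / 645).
17 ≡ 1 (mod 4), so quadratic reciprocity gives (17 / 645) = (645 / 17). Reduce: 645 ≡ 16 (mod 17). Now have (16 / 17).
Factor out 2: 16 = 2^4. Since 17 ≡ 1 (mod 8), (2 / 17) = +1, and (2 / 17)^4 = +1. Now have (1 / 17).
(1 / 17) = 1. Collecting the sign factors: 1.
Second factor (18071 / 9743):
Reduce the numerator: 18071 ≡ 8328 (mod 9743), so (18071 / 9743) = (8328 / 9743).
Factor out 2: 8328 = 2^3·1041. Since 9743 ≡ 7 (mod 8), (2 / 9743) = +1, and (2 / 9743)^3 = +1. Now have (1041 / 9743).
1041 ≡ 1 (mod 4), so quadratic reciprocity gives (1041 / 9743) = (9743 / 1041). Reduce: 9743 ≡ 374 (mod 1041). Now have (374 / 1041).
Factor out 2: 374 = 2·187. Since 1041 ≡ 1 (mod 8), (2 / 1041) = +1. Now have (187 / 1041).
1041 ≡ 1 (mod 4), so quadratic reciprocity gives (187 / 1041) = (1041 / 187). Reduce: 1041 ≡ 106 (mod 187). Now have (106 / 187).
Factor out 2: 106 = 2·53. Since 187 ≡ 3 (mod 8), (2 / 187) = -1. Now have -(53 / 187).
53 ≡ 1 (mod 4), so quadratic reciprocity gives (53 / 187) = (187 / 53). Reduce: 187 ≡ 28 (mod 53). Now have -(28 / 53).
Factor out 2: 28 = 2^2·7. Since 53 ≡ 5 (mod 8), (2 / 53) = -1, and (2 / 53)^2 = +1. Now have -(7 / 53).
53 ≡ 1 (mod 4), so quadratic reciprocity gives (7 / 53) = (53 / 7). Reduce: 53 ≡ 4 (mod 7). Now have -(4 / 7).
Factor out 2: 4 = 2^2. Since 7 ≡ 7 (mod 8), (2 / 7) = +1, and (2 / 7)^2 = +1. Now have -(1 / 7).
(1 / 7) = 1. Collecting the sign factors: -1.
Product: (1)·(-1) = -1.

-1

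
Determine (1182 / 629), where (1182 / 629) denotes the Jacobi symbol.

-1

(1182 / 629)
  = (553 / 629)    [1182 ≡ 553 mod 629]
  = (629 / 553)    [QR: 553 ≡ 1 mod 4, sign kept]
  = (76 / 553)    [629 ≡ 76 mod 553]
  = (19 / 553)    [553 ≡ 1 mod 8 ⇒ (2 / 553)^2 = +1]
  = (553 / 19)    [QR: 553 ≡ 1 mod 4, sign kept]
  = (2 / 19)    [553 ≡ 2 mod 19]
  = -(1 / 19)    [19 ≡ 3 mod 8 ⇒ (2 / 19) = -1]
  = -1    [(1 / 19) = 1]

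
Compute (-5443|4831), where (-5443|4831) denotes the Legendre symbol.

Pull out -1: (-5443|4831) = (-1|4831)·(5443|4831). Since 4831 ≡ 3 (mod 4), (-1|4831) = -1. Now have -(5443|4831).
Reduce the numerator: 5443 ≡ 612 (mod 4831), so (5443|4831) = (612|4831).
Factor out 2: 612 = 2^2·153. Since 4831 ≡ 7 (mod 8), (2|4831) = +1, and (2|4831)^2 = +1. Now have -(153|4831).
153 ≡ 1 (mod 4), so quadratic reciprocity gives (153|4831) = (4831|153). Reduce: 4831 ≡ 88 (mod 153). Now have -(88|153).
Factor out 2: 88 = 2^3·11. Since 153 ≡ 1 (mod 8), (2|153) = +1, and (2|153)^3 = +1. Now have -(11|153).
153 ≡ 1 (mod 4), so quadratic reciprocity gives (11|153) = (153|11). Reduce: 153 ≡ 10 (mod 11). Now have -(10|11).
Factor out 2: 10 = 2·5. Since 11 ≡ 3 (mod 8), (2|11) = -1. Now have (5|11).
5 ≡ 1 (mod 4), so quadratic reciprocity gives (5|11) = (11|5). Reduce: 11 ≡ 1 (mod 5). Now have (1|5).
(1|5) = 1. Collecting the sign factors: 1.

1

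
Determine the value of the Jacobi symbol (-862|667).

-1

(-862|667)
  = -(862|667)    [667 ≡ 3 mod 4 ⇒ (-1|667) = -1]
  = -(195|667)    [862 ≡ 195 mod 667]
  = (667|195)    [QR: both ≡ 3 mod 4, sign flips]
  = (82|195)    [667 ≡ 82 mod 195]
  = -(41|195)    [195 ≡ 3 mod 8 ⇒ (2|195) = -1]
  = -(195|41)    [QR: 41 ≡ 1 mod 4, sign kept]
  = -(31|41)    [195 ≡ 31 mod 41]
  = -(41|31)    [QR: 41 ≡ 1 mod 4, sign kept]
  = -(10|31)    [41 ≡ 10 mod 31]
  = -(5|31)    [31 ≡ 7 mod 8 ⇒ (2|31) = +1]
  = -(31|5)    [QR: 5 ≡ 1 mod 4, sign kept]
  = -(1|5)    [31 ≡ 1 mod 5]
  = -1    [(1|5) = 1]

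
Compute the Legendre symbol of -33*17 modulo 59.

By multiplicativity, (-33·17/59) = (-33/59)·(17/59).
First factor (-33/59):
(-33/59)
  = (26/59)    [-33 ≡ 26 mod 59]
  = -(13/59)    [59 ≡ 3 mod 8 ⇒ (2/59) = -1]
  = -(59/13)    [QR: 13 ≡ 1 mod 4, sign kept]
  = -(7/13)    [59 ≡ 7 mod 13]
  = -(13/7)    [QR: 13 ≡ 1 mod 4, sign kept]
  = -(6/7)    [13 ≡ 6 mod 7]
  = -(3/7)    [7 ≡ 7 mod 8 ⇒ (2/7) = +1]
  = (7/3)    [QR: both ≡ 3 mod 4, sign flips]
  = (1/3)    [7 ≡ 1 mod 3]
  = 1    [(1/3) = 1]
Second factor (17/59):
(17/59)
  = (59/17)    [QR: 17 ≡ 1 mod 4, sign kept]
  = (8/17)    [59 ≡ 8 mod 17]
  = (1/17)    [17 ≡ 1 mod 8 ⇒ (2/17)^3 = +1]
  = 1    [(1/17) = 1]
Product: (1)·(1) = 1.

1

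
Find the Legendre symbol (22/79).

1

Factor out 2: 22 = 2·11. Since 79 ≡ 7 (mod 8), (2/79) = +1. Now have (11/79).
Both 11 ≡ 3 and 79 ≡ 3 (mod 4), so reciprocity gives (11/79) = -(79/11). Reduce: 79 ≡ 2 (mod 11). Now have -(2/11).
Factor out 2: 2 = 2. Since 11 ≡ 3 (mod 8), (2/11) = -1. Now have (1/11).
(1/11) = 1. Collecting the sign factors: 1.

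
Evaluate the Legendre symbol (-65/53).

(-65/53)
  = (65/53)    [53 ≡ 1 mod 4 ⇒ (-1/53) = +1]
  = (12/53)    [65 ≡ 12 mod 53]
  = (3/53)    [53 ≡ 5 mod 8 ⇒ (2/53)^2 = +1]
  = (53/3)    [QR: 53 ≡ 1 mod 4, sign kept]
  = (2/3)    [53 ≡ 2 mod 3]
  = -(1/3)    [3 ≡ 3 mod 8 ⇒ (2/3) = -1]
  = -1    [(1/3) = 1]

-1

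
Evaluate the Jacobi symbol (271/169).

(271/169)
  = (102/169)    [271 ≡ 102 mod 169]
  = (51/169)    [169 ≡ 1 mod 8 ⇒ (2/169) = +1]
  = (169/51)    [QR: 169 ≡ 1 mod 4, sign kept]
  = (16/51)    [169 ≡ 16 mod 51]
  = (1/51)    [51 ≡ 3 mod 8 ⇒ (2/51)^4 = +1]
  = 1    [(1/51) = 1]

1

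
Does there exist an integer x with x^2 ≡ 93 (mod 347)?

93 ≡ 1 (mod 4), so quadratic reciprocity gives (93|347) = (347|93). Reduce: 347 ≡ 68 (mod 93). Now have (68|93).
Factor out 2: 68 = 2^2·17. Since 93 ≡ 5 (mod 8), (2|93) = -1, and (2|93)^2 = +1. Now have (17|93).
17 ≡ 1 (mod 4), so quadratic reciprocity gives (17|93) = (93|17). Reduce: 93 ≡ 8 (mod 17). Now have (8|17).
Factor out 2: 8 = 2^3. Since 17 ≡ 1 (mod 8), (2|17) = +1, and (2|17)^3 = +1. Now have (1|17).
(1|17) = 1. Collecting the sign factors: 1.
The Legendre symbol is 1, so x^2 ≡ 93 (mod 347) has solution.

yes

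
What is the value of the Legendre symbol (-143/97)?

(-143/97)
  = (51/97)    [-143 ≡ 51 mod 97]
  = (97/51)    [QR: 97 ≡ 1 mod 4, sign kept]
  = (46/51)    [97 ≡ 46 mod 51]
  = -(23/51)    [51 ≡ 3 mod 8 ⇒ (2/51) = -1]
  = (51/23)    [QR: both ≡ 3 mod 4, sign flips]
  = (5/23)    [51 ≡ 5 mod 23]
  = (23/5)    [QR: 5 ≡ 1 mod 4, sign kept]
  = (3/5)    [23 ≡ 3 mod 5]
  = (5/3)    [QR: 5 ≡ 1 mod 4, sign kept]
  = (2/3)    [5 ≡ 2 mod 3]
  = -(1/3)    [3 ≡ 3 mod 8 ⇒ (2/3) = -1]
  = -1    [(1/3) = 1]

-1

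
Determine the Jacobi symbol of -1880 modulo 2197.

(-1880/2197)
  = (317/2197)    [-1880 ≡ 317 mod 2197]
  = (2197/317)    [QR: 317 ≡ 1 mod 4, sign kept]
  = (295/317)    [2197 ≡ 295 mod 317]
  = (317/295)    [QR: 317 ≡ 1 mod 4, sign kept]
  = (22/295)    [317 ≡ 22 mod 295]
  = (11/295)    [295 ≡ 7 mod 8 ⇒ (2/295) = +1]
  = -(295/11)    [QR: both ≡ 3 mod 4, sign flips]
  = -(9/11)    [295 ≡ 9 mod 11]
  = -(11/9)    [QR: 9 ≡ 1 mod 4, sign kept]
  = -(2/9)    [11 ≡ 2 mod 9]
  = -(1/9)    [9 ≡ 1 mod 8 ⇒ (2/9) = +1]
  = -1    [(1/9) = 1]

-1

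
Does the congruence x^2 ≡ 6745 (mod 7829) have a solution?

yes

6745 ≡ 1 (mod 4), so quadratic reciprocity gives (6745/7829) = (7829/6745). Reduce: 7829 ≡ 1084 (mod 6745). Now have (1084/6745).
Factor out 2: 1084 = 2^2·271. Since 6745 ≡ 1 (mod 8), (2/6745) = +1, and (2/6745)^2 = +1. Now have (271/6745).
6745 ≡ 1 (mod 4), so quadratic reciprocity gives (271/6745) = (6745/271). Reduce: 6745 ≡ 241 (mod 271). Now have (241/271).
241 ≡ 1 (mod 4), so quadratic reciprocity gives (241/271) = (271/241). Reduce: 271 ≡ 30 (mod 241). Now have (30/241).
Factor out 2: 30 = 2·15. Since 241 ≡ 1 (mod 8), (2/241) = +1. Now have (15/241).
241 ≡ 1 (mod 4), so quadratic reciprocity gives (15/241) = (241/15). Reduce: 241 ≡ 1 (mod 15). Now have (1/15).
(1/15) = 1. Collecting the sign factors: 1.
The Legendre symbol is 1, so x^2 ≡ 6745 (mod 7829) has solution.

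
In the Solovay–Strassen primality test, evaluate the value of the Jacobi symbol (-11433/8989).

-1

(-11433/8989)
  = (11433/8989)    [8989 ≡ 1 mod 4 ⇒ (-1/8989) = +1]
  = (2444/8989)    [11433 ≡ 2444 mod 8989]
  = (611/8989)    [8989 ≡ 5 mod 8 ⇒ (2/8989)^2 = +1]
  = (8989/611)    [QR: 8989 ≡ 1 mod 4, sign kept]
  = (435/611)    [8989 ≡ 435 mod 611]
  = -(611/435)    [QR: both ≡ 3 mod 4, sign flips]
  = -(176/435)    [611 ≡ 176 mod 435]
  = -(11/435)    [435 ≡ 3 mod 8 ⇒ (2/435)^4 = +1]
  = (435/11)    [QR: both ≡ 3 mod 4, sign flips]
  = (6/11)    [435 ≡ 6 mod 11]
  = -(3/11)    [11 ≡ 3 mod 8 ⇒ (2/11) = -1]
  = (11/3)    [QR: both ≡ 3 mod 4, sign flips]
  = (2/3)    [11 ≡ 2 mod 3]
  = -(1/3)    [3 ≡ 3 mod 8 ⇒ (2/3) = -1]
  = -1    [(1/3) = 1]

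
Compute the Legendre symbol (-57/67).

Pull out -1: (-57/67) = (-1/67)·(57/67). Since 67 ≡ 3 (mod 4), (-1/67) = -1. Now have -(57/67).
57 ≡ 1 (mod 4), so quadratic reciprocity gives (57/67) = (67/57). Reduce: 67 ≡ 10 (mod 57). Now have -(10/57).
Factor out 2: 10 = 2·5. Since 57 ≡ 1 (mod 8), (2/57) = +1. Now have -(5/57).
5 ≡ 1 (mod 4), so quadratic reciprocity gives (5/57) = (57/5). Reduce: 57 ≡ 2 (mod 5). Now have -(2/5).
Factor out 2: 2 = 2. Since 5 ≡ 5 (mod 8), (2/5) = -1. Now have (1/5).
(1/5) = 1. Collecting the sign factors: 1.

1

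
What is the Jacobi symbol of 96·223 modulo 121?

1

By multiplicativity, (96·223|121) = (96|121)·(223|121).
First factor (96|121):
Factor out 2: 96 = 2^5·3. Since 121 ≡ 1 (mod 8), (2|121) = +1, and (2|121)^5 = +1. Now have (3|121).
121 ≡ 1 (mod 4), so quadratic reciprocity gives (3|121) = (121|3). Reduce: 121 ≡ 1 (mod 3). Now have (1|3).
(1|3) = 1. Collecting the sign factors: 1.
Second factor (223|121):
Reduce the numerator: 223 ≡ 102 (mod 121), so (223|121) = (102|121).
Factor out 2: 102 = 2·51. Since 121 ≡ 1 (mod 8), (2|121) = +1. Now have (51|121).
121 ≡ 1 (mod 4), so quadratic reciprocity gives (51|121) = (121|51). Reduce: 121 ≡ 19 (mod 51). Now have (19|51).
Both 19 ≡ 3 and 51 ≡ 3 (mod 4), so reciprocity gives (19|51) = -(51|19). Reduce: 51 ≡ 13 (mod 19). Now have -(13|19).
13 ≡ 1 (mod 4), so quadratic reciprocity gives (13|19) = (19|13). Reduce: 19 ≡ 6 (mod 13). Now have -(6|13).
Factor out 2: 6 = 2·3. Since 13 ≡ 5 (mod 8), (2|13) = -1. Now have (3|13).
13 ≡ 1 (mod 4), so quadratic reciprocity gives (3|13) = (13|3). Reduce: 13 ≡ 1 (mod 3). Now have (1|3).
(1|3) = 1. Collecting the sign factors: 1.
Product: (1)·(1) = 1.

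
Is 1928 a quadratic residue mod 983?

no

(1928/983)
  = (945/983)    [1928 ≡ 945 mod 983]
  = (983/945)    [QR: 945 ≡ 1 mod 4, sign kept]
  = (38/945)    [983 ≡ 38 mod 945]
  = (19/945)    [945 ≡ 1 mod 8 ⇒ (2/945) = +1]
  = (945/19)    [QR: 945 ≡ 1 mod 4, sign kept]
  = (14/19)    [945 ≡ 14 mod 19]
  = -(7/19)    [19 ≡ 3 mod 8 ⇒ (2/19) = -1]
  = (19/7)    [QR: both ≡ 3 mod 4, sign flips]
  = (5/7)    [19 ≡ 5 mod 7]
  = (7/5)    [QR: 5 ≡ 1 mod 4, sign kept]
  = (2/5)    [7 ≡ 2 mod 5]
  = -(1/5)    [5 ≡ 5 mod 8 ⇒ (2/5) = -1]
  = -1    [(1/5) = 1]
(1928/983) = -1, and 983 is prime, so 1928 is not a quadratic residue mod 983.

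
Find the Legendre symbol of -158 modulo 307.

1

Pull out -1: (-158/307) = (-1/307)·(158/307). Since 307 ≡ 3 (mod 4), (-1/307) = -1. Now have -(158/307).
Factor out 2: 158 = 2·79. Since 307 ≡ 3 (mod 8), (2/307) = -1. Now have (79/307).
Both 79 ≡ 3 and 307 ≡ 3 (mod 4), so reciprocity gives (79/307) = -(307/79). Reduce: 307 ≡ 70 (mod 79). Now have -(70/79).
Factor out 2: 70 = 2·35. Since 79 ≡ 7 (mod 8), (2/79) = +1. Now have -(35/79).
Both 35 ≡ 3 and 79 ≡ 3 (mod 4), so reciprocity gives (35/79) = -(79/35). Reduce: 79 ≡ 9 (mod 35). Now have (9/35).
9 ≡ 1 (mod 4), so quadratic reciprocity gives (9/35) = (35/9). Reduce: 35 ≡ 8 (mod 9). Now have (8/9).
Factor out 2: 8 = 2^3. Since 9 ≡ 1 (mod 8), (2/9) = +1, and (2/9)^3 = +1. Now have (1/9).
(1/9) = 1. Collecting the sign factors: 1.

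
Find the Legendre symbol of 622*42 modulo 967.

By multiplicativity, (622·42/967) = (622/967)·(42/967).
First factor (622/967):
Factor out 2: 622 = 2·311. Since 967 ≡ 7 (mod 8), (2/967) = +1. Now have (311/967).
Both 311 ≡ 3 and 967 ≡ 3 (mod 4), so reciprocity gives (311/967) = -(967/311). Reduce: 967 ≡ 34 (mod 311). Now have -(34/311).
Factor out 2: 34 = 2·17. Since 311 ≡ 7 (mod 8), (2/311) = +1. Now have -(17/311).
17 ≡ 1 (mod 4), so quadratic reciprocity gives (17/311) = (311/17). Reduce: 311 ≡ 5 (mod 17). Now have -(5/17).
5 ≡ 1 (mod 4), so quadratic reciprocity gives (5/17) = (17/5). Reduce: 17 ≡ 2 (mod 5). Now have -(2/5).
Factor out 2: 2 = 2. Since 5 ≡ 5 (mod 8), (2/5) = -1. Now have (1/5).
(1/5) = 1. Collecting the sign factors: 1.
Second factor (42/967):
Factor out 2: 42 = 2·21. Since 967 ≡ 7 (mod 8), (2/967) = +1. Now have (21/967).
21 ≡ 1 (mod 4), so quadratic reciprocity gives (21/967) = (967/21). Reduce: 967 ≡ 1 (mod 21). Now have (1/21).
(1/21) = 1. Collecting the sign factors: 1.
Product: (1)·(1) = 1.

1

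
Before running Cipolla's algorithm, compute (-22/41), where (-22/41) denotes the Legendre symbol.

-1

Pull out -1: (-22/41) = (-1/41)·(22/41). Since 41 ≡ 1 (mod 4), (-1/41) = +1. Now have (22/41).
Factor out 2: 22 = 2·11. Since 41 ≡ 1 (mod 8), (2/41) = +1. Now have (11/41).
41 ≡ 1 (mod 4), so quadratic reciprocity gives (11/41) = (41/11). Reduce: 41 ≡ 8 (mod 11). Now have (8/11).
Factor out 2: 8 = 2^3. Since 11 ≡ 3 (mod 8), (2/11) = -1, and (2/11)^3 = -1. Now have -(1/11).
(1/11) = 1. Collecting the sign factors: -1.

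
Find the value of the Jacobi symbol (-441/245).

0

(-441/245)
  = (49/245)    [-441 ≡ 49 mod 245]
  = (245/49)    [QR: 49 ≡ 1 mod 4, sign kept]
  = (0/49)    [245 ≡ 0 mod 49]
  = 0    [numerator 0, gcd > 1]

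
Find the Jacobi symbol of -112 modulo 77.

0

Pull out -1: (-112/77) = (-1/77)·(112/77). Since 77 ≡ 1 (mod 4), (-1/77) = +1. Now have (112/77).
Reduce the numerator: 112 ≡ 35 (mod 77), so (112/77) = (35/77).
77 ≡ 1 (mod 4), so quadratic reciprocity gives (35/77) = (77/35). Reduce: 77 ≡ 7 (mod 35). Now have (7/35).
Both 7 ≡ 3 and 35 ≡ 3 (mod 4), so reciprocity gives (7/35) = -(35/7). Reduce: 35 ≡ 0 (mod 7). Now have -(0/7).
The numerator is now 0 with denominator 7 > 1: the symbol is 0.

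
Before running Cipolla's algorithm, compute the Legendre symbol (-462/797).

-1

Pull out -1: (-462/797) = (-1/797)·(462/797). Since 797 ≡ 1 (mod 4), (-1/797) = +1. Now have (462/797).
Factor out 2: 462 = 2·231. Since 797 ≡ 5 (mod 8), (2/797) = -1. Now have -(231/797).
797 ≡ 1 (mod 4), so quadratic reciprocity gives (231/797) = (797/231). Reduce: 797 ≡ 104 (mod 231). Now have -(104/231).
Factor out 2: 104 = 2^3·13. Since 231 ≡ 7 (mod 8), (2/231) = +1, and (2/231)^3 = +1. Now have -(13/231).
13 ≡ 1 (mod 4), so quadratic reciprocity gives (13/231) = (231/13). Reduce: 231 ≡ 10 (mod 13). Now have -(10/13).
Factor out 2: 10 = 2·5. Since 13 ≡ 5 (mod 8), (2/13) = -1. Now have (5/13).
5 ≡ 1 (mod 4), so quadratic reciprocity gives (5/13) = (13/5). Reduce: 13 ≡ 3 (mod 5). Now have (3/5).
5 ≡ 1 (mod 4), so quadratic reciprocity gives (3/5) = (5/3). Reduce: 5 ≡ 2 (mod 3). Now have (2/3).
Factor out 2: 2 = 2. Since 3 ≡ 3 (mod 8), (2/3) = -1. Now have -(1/3).
(1/3) = 1. Collecting the sign factors: -1.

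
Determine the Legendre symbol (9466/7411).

1

(9466/7411)
  = (2055/7411)    [9466 ≡ 2055 mod 7411]
  = -(7411/2055)    [QR: both ≡ 3 mod 4, sign flips]
  = -(1246/2055)    [7411 ≡ 1246 mod 2055]
  = -(623/2055)    [2055 ≡ 7 mod 8 ⇒ (2/2055) = +1]
  = (2055/623)    [QR: both ≡ 3 mod 4, sign flips]
  = (186/623)    [2055 ≡ 186 mod 623]
  = (93/623)    [623 ≡ 7 mod 8 ⇒ (2/623) = +1]
  = (623/93)    [QR: 93 ≡ 1 mod 4, sign kept]
  = (65/93)    [623 ≡ 65 mod 93]
  = (93/65)    [QR: 65 ≡ 1 mod 4, sign kept]
  = (28/65)    [93 ≡ 28 mod 65]
  = (7/65)    [65 ≡ 1 mod 8 ⇒ (2/65)^2 = +1]
  = (65/7)    [QR: 65 ≡ 1 mod 4, sign kept]
  = (2/7)    [65 ≡ 2 mod 7]
  = (1/7)    [7 ≡ 7 mod 8 ⇒ (2/7) = +1]
  = 1    [(1/7) = 1]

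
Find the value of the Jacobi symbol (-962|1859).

Reduce the numerator: -962 ≡ 897 (mod 1859), so (-962|1859) = (897|1859).
897 ≡ 1 (mod 4), so quadratic reciprocity gives (897|1859) = (1859|897). Reduce: 1859 ≡ 65 (mod 897). Now have (65|897).
65 ≡ 1 (mod 4), so quadratic reciprocity gives (65|897) = (897|65). Reduce: 897 ≡ 52 (mod 65). Now have (52|65).
Factor out 2: 52 = 2^2·13. Since 65 ≡ 1 (mod 8), (2|65) = +1, and (2|65)^2 = +1. Now have (13|65).
13 ≡ 1 (mod 4), so quadratic reciprocity gives (13|65) = (65|13). Reduce: 65 ≡ 0 (mod 13). Now have (0|13).
The numerator is now 0 with denominator 13 > 1: the symbol is 0.

0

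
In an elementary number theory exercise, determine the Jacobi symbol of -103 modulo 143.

(-103|143)
  = -(103|143)    [143 ≡ 3 mod 4 ⇒ (-1|143) = -1]
  = (143|103)    [QR: both ≡ 3 mod 4, sign flips]
  = (40|103)    [143 ≡ 40 mod 103]
  = (5|103)    [103 ≡ 7 mod 8 ⇒ (2|103)^3 = +1]
  = (103|5)    [QR: 5 ≡ 1 mod 4, sign kept]
  = (3|5)    [103 ≡ 3 mod 5]
  = (5|3)    [QR: 5 ≡ 1 mod 4, sign kept]
  = (2|3)    [5 ≡ 2 mod 3]
  = -(1|3)    [3 ≡ 3 mod 8 ⇒ (2|3) = -1]
  = -1    [(1|3) = 1]

-1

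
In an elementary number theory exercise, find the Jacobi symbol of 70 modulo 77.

0

Factor out 2: 70 = 2·35. Since 77 ≡ 5 (mod 8), (2|77) = -1. Now have -(35|77).
77 ≡ 1 (mod 4), so quadratic reciprocity gives (35|77) = (77|35). Reduce: 77 ≡ 7 (mod 35). Now have -(7|35).
Both 7 ≡ 3 and 35 ≡ 3 (mod 4), so reciprocity gives (7|35) = -(35|7). Reduce: 35 ≡ 0 (mod 7). Now have (0|7).
The numerator is now 0 with denominator 7 > 1: the symbol is 0.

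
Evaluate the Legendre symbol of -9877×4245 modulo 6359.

By multiplicativity, (-9877·4245/6359) = (-9877/6359)·(4245/6359).
First factor (-9877/6359):
(-9877/6359)
  = (2841/6359)    [-9877 ≡ 2841 mod 6359]
  = (6359/2841)    [QR: 2841 ≡ 1 mod 4, sign kept]
  = (677/2841)    [6359 ≡ 677 mod 2841]
  = (2841/677)    [QR: 677 ≡ 1 mod 4, sign kept]
  = (133/677)    [2841 ≡ 133 mod 677]
  = (677/133)    [QR: 133 ≡ 1 mod 4, sign kept]
  = (12/133)    [677 ≡ 12 mod 133]
  = (3/133)    [133 ≡ 5 mod 8 ⇒ (2/133)^2 = +1]
  = (133/3)    [QR: 133 ≡ 1 mod 4, sign kept]
  = (1/3)    [133 ≡ 1 mod 3]
  = 1    [(1/3) = 1]
Second factor (4245/6359):
(4245/6359)
  = (6359/4245)    [QR: 4245 ≡ 1 mod 4, sign kept]
  = (2114/4245)    [6359 ≡ 2114 mod 4245]
  = -(1057/4245)    [4245 ≡ 5 mod 8 ⇒ (2/4245) = -1]
  = -(4245/1057)    [QR: 1057 ≡ 1 mod 4, sign kept]
  = -(17/1057)    [4245 ≡ 17 mod 1057]
  = -(1057/17)    [QR: 17 ≡ 1 mod 4, sign kept]
  = -(3/17)    [1057 ≡ 3 mod 17]
  = -(17/3)    [QR: 17 ≡ 1 mod 4, sign kept]
  = -(2/3)    [17 ≡ 2 mod 3]
  = (1/3)    [3 ≡ 3 mod 8 ⇒ (2/3) = -1]
  = 1    [(1/3) = 1]
Product: (1)·(1) = 1.

1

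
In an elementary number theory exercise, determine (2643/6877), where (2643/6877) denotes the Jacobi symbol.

6877 ≡ 1 (mod 4), so quadratic reciprocity gives (2643/6877) = (6877/2643). Reduce: 6877 ≡ 1591 (mod 2643). Now have (1591/2643).
Both 1591 ≡ 3 and 2643 ≡ 3 (mod 4), so reciprocity gives (1591/2643) = -(2643/1591). Reduce: 2643 ≡ 1052 (mod 1591). Now have -(1052/1591).
Factor out 2: 1052 = 2^2·263. Since 1591 ≡ 7 (mod 8), (2/1591) = +1, and (2/1591)^2 = +1. Now have -(263/1591).
Both 263 ≡ 3 and 1591 ≡ 3 (mod 4), so reciprocity gives (263/1591) = -(1591/263). Reduce: 1591 ≡ 13 (mod 263). Now have (13/263).
13 ≡ 1 (mod 4), so quadratic reciprocity gives (13/263) = (263/13). Reduce: 263 ≡ 3 (mod 13). Now have (3/13).
13 ≡ 1 (mod 4), so quadratic reciprocity gives (3/13) = (13/3). Reduce: 13 ≡ 1 (mod 3). Now have (1/3).
(1/3) = 1. Collecting the sign factors: 1.

1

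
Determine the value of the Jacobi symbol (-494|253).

(-494|253)
  = (494|253)    [253 ≡ 1 mod 4 ⇒ (-1|253) = +1]
  = (241|253)    [494 ≡ 241 mod 253]
  = (253|241)    [QR: 241 ≡ 1 mod 4, sign kept]
  = (12|241)    [253 ≡ 12 mod 241]
  = (3|241)    [241 ≡ 1 mod 8 ⇒ (2|241)^2 = +1]
  = (241|3)    [QR: 241 ≡ 1 mod 4, sign kept]
  = (1|3)    [241 ≡ 1 mod 3]
  = 1    [(1|3) = 1]

1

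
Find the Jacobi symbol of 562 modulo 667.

1

(562/667)
  = -(281/667)    [667 ≡ 3 mod 8 ⇒ (2/667) = -1]
  = -(667/281)    [QR: 281 ≡ 1 mod 4, sign kept]
  = -(105/281)    [667 ≡ 105 mod 281]
  = -(281/105)    [QR: 105 ≡ 1 mod 4, sign kept]
  = -(71/105)    [281 ≡ 71 mod 105]
  = -(105/71)    [QR: 105 ≡ 1 mod 4, sign kept]
  = -(34/71)    [105 ≡ 34 mod 71]
  = -(17/71)    [71 ≡ 7 mod 8 ⇒ (2/71) = +1]
  = -(71/17)    [QR: 17 ≡ 1 mod 4, sign kept]
  = -(3/17)    [71 ≡ 3 mod 17]
  = -(17/3)    [QR: 17 ≡ 1 mod 4, sign kept]
  = -(2/3)    [17 ≡ 2 mod 3]
  = (1/3)    [3 ≡ 3 mod 8 ⇒ (2/3) = -1]
  = 1    [(1/3) = 1]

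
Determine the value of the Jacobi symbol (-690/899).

(-690/899)
  = (209/899)    [-690 ≡ 209 mod 899]
  = (899/209)    [QR: 209 ≡ 1 mod 4, sign kept]
  = (63/209)    [899 ≡ 63 mod 209]
  = (209/63)    [QR: 209 ≡ 1 mod 4, sign kept]
  = (20/63)    [209 ≡ 20 mod 63]
  = (5/63)    [63 ≡ 7 mod 8 ⇒ (2/63)^2 = +1]
  = (63/5)    [QR: 5 ≡ 1 mod 4, sign kept]
  = (3/5)    [63 ≡ 3 mod 5]
  = (5/3)    [QR: 5 ≡ 1 mod 4, sign kept]
  = (2/3)    [5 ≡ 2 mod 3]
  = -(1/3)    [3 ≡ 3 mod 8 ⇒ (2/3) = -1]
  = -1    [(1/3) = 1]

-1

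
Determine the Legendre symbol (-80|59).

-1

Reduce the numerator: -80 ≡ 38 (mod 59), so (-80|59) = (38|59).
Factor out 2: 38 = 2·19. Since 59 ≡ 3 (mod 8), (2|59) = -1. Now have -(19|59).
Both 19 ≡ 3 and 59 ≡ 3 (mod 4), so reciprocity gives (19|59) = -(59|19). Reduce: 59 ≡ 2 (mod 19). Now have (2|19).
Factor out 2: 2 = 2. Since 19 ≡ 3 (mod 8), (2|19) = -1. Now have -(1|19).
(1|19) = 1. Collecting the sign factors: -1.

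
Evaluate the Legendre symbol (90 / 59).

-1

(90 / 59)
  = (31 / 59)    [90 ≡ 31 mod 59]
  = -(59 / 31)    [QR: both ≡ 3 mod 4, sign flips]
  = -(28 / 31)    [59 ≡ 28 mod 31]
  = -(7 / 31)    [31 ≡ 7 mod 8 ⇒ (2 / 31)^2 = +1]
  = (31 / 7)    [QR: both ≡ 3 mod 4, sign flips]
  = (3 / 7)    [31 ≡ 3 mod 7]
  = -(7 / 3)    [QR: both ≡ 3 mod 4, sign flips]
  = -(1 / 3)    [7 ≡ 1 mod 3]
  = -1    [(1 / 3) = 1]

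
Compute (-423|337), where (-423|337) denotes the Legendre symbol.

(-423|337)
  = (423|337)    [337 ≡ 1 mod 4 ⇒ (-1|337) = +1]
  = (86|337)    [423 ≡ 86 mod 337]
  = (43|337)    [337 ≡ 1 mod 8 ⇒ (2|337) = +1]
  = (337|43)    [QR: 337 ≡ 1 mod 4, sign kept]
  = (36|43)    [337 ≡ 36 mod 43]
  = (9|43)    [43 ≡ 3 mod 8 ⇒ (2|43)^2 = +1]
  = (43|9)    [QR: 9 ≡ 1 mod 4, sign kept]
  = (7|9)    [43 ≡ 7 mod 9]
  = (9|7)    [QR: 9 ≡ 1 mod 4, sign kept]
  = (2|7)    [9 ≡ 2 mod 7]
  = (1|7)    [7 ≡ 7 mod 8 ⇒ (2|7) = +1]
  = 1    [(1|7) = 1]

1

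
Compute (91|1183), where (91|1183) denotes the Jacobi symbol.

0

(91|1183)
  = -(1183|91)    [QR: both ≡ 3 mod 4, sign flips]
  = -(0|91)    [1183 ≡ 0 mod 91]
  = 0    [numerator 0, gcd > 1]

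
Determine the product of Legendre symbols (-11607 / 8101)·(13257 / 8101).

-1

By multiplicativity, (-11607·13257 / 8101) = (-11607 / 8101)·(13257 / 8101).
First factor (-11607 / 8101):
(-11607 / 8101)
  = (4595 / 8101)    [-11607 ≡ 4595 mod 8101]
  = (8101 / 4595)    [QR: 8101 ≡ 1 mod 4, sign kept]
  = (3506 / 4595)    [8101 ≡ 3506 mod 4595]
  = -(1753 / 4595)    [4595 ≡ 3 mod 8 ⇒ (2 / 4595) = -1]
  = -(4595 / 1753)    [QR: 1753 ≡ 1 mod 4, sign kept]
  = -(1089 / 1753)    [4595 ≡ 1089 mod 1753]
  = -(1753 / 1089)    [QR: 1089 ≡ 1 mod 4, sign kept]
  = -(664 / 1089)    [1753 ≡ 664 mod 1089]
  = -(83 / 1089)    [1089 ≡ 1 mod 8 ⇒ (2 / 1089)^3 = +1]
  = -(1089 / 83)    [QR: 1089 ≡ 1 mod 4, sign kept]
  = -(10 / 83)    [1089 ≡ 10 mod 83]
  = (5 / 83)    [83 ≡ 3 mod 8 ⇒ (2 / 83) = -1]
  = (83 / 5)    [QR: 5 ≡ 1 mod 4, sign kept]
  = (3 / 5)    [83 ≡ 3 mod 5]
  = (5 / 3)    [QR: 5 ≡ 1 mod 4, sign kept]
  = (2 / 3)    [5 ≡ 2 mod 3]
  = -(1 / 3)    [3 ≡ 3 mod 8 ⇒ (2 / 3) = -1]
  = -1    [(1 / 3) = 1]
Second factor (13257 / 8101):
(13257 / 8101)
  = (5156 / 8101)    [13257 ≡ 5156 mod 8101]
  = (1289 / 8101)    [8101 ≡ 5 mod 8 ⇒ (2 / 8101)^2 = +1]
  = (8101 / 1289)    [QR: 1289 ≡ 1 mod 4, sign kept]
  = (367 / 1289)    [8101 ≡ 367 mod 1289]
  = (1289 / 367)    [QR: 1289 ≡ 1 mod 4, sign kept]
  = (188 / 367)    [1289 ≡ 188 mod 367]
  = (47 / 367)    [367 ≡ 7 mod 8 ⇒ (2 / 367)^2 = +1]
  = -(367 / 47)    [QR: both ≡ 3 mod 4, sign flips]
  = -(38 / 47)    [367 ≡ 38 mod 47]
  = -(19 / 47)    [47 ≡ 7 mod 8 ⇒ (2 / 47) = +1]
  = (47 / 19)    [QR: both ≡ 3 mod 4, sign flips]
  = (9 / 19)    [47 ≡ 9 mod 19]
  = (19 / 9)    [QR: 9 ≡ 1 mod 4, sign kept]
  = (1 / 9)    [19 ≡ 1 mod 9]
  = 1    [(1 / 9) = 1]
Product: (-1)·(1) = -1.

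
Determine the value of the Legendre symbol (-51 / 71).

1

(-51 / 71)
  = -(51 / 71)    [71 ≡ 3 mod 4 ⇒ (-1 / 71) = -1]
  = (71 / 51)    [QR: both ≡ 3 mod 4, sign flips]
  = (20 / 51)    [71 ≡ 20 mod 51]
  = (5 / 51)    [51 ≡ 3 mod 8 ⇒ (2 / 51)^2 = +1]
  = (51 / 5)    [QR: 5 ≡ 1 mod 4, sign kept]
  = (1 / 5)    [51 ≡ 1 mod 5]
  = 1    [(1 / 5) = 1]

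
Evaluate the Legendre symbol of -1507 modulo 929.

1

(-1507/929)
  = (351/929)    [-1507 ≡ 351 mod 929]
  = (929/351)    [QR: 929 ≡ 1 mod 4, sign kept]
  = (227/351)    [929 ≡ 227 mod 351]
  = -(351/227)    [QR: both ≡ 3 mod 4, sign flips]
  = -(124/227)    [351 ≡ 124 mod 227]
  = -(31/227)    [227 ≡ 3 mod 8 ⇒ (2/227)^2 = +1]
  = (227/31)    [QR: both ≡ 3 mod 4, sign flips]
  = (10/31)    [227 ≡ 10 mod 31]
  = (5/31)    [31 ≡ 7 mod 8 ⇒ (2/31) = +1]
  = (31/5)    [QR: 5 ≡ 1 mod 4, sign kept]
  = (1/5)    [31 ≡ 1 mod 5]
  = 1    [(1/5) = 1]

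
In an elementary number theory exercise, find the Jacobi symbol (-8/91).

Reduce the numerator: -8 ≡ 83 (mod 91), so (-8/91) = (83/91).
Both 83 ≡ 3 and 91 ≡ 3 (mod 4), so reciprocity gives (83/91) = -(91/83). Reduce: 91 ≡ 8 (mod 83). Now have -(8/83).
Factor out 2: 8 = 2^3. Since 83 ≡ 3 (mod 8), (2/83) = -1, and (2/83)^3 = -1. Now have (1/83).
(1/83) = 1. Collecting the sign factors: 1.

1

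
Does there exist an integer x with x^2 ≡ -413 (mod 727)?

yes

(-413/727)
  = (314/727)    [-413 ≡ 314 mod 727]
  = (157/727)    [727 ≡ 7 mod 8 ⇒ (2/727) = +1]
  = (727/157)    [QR: 157 ≡ 1 mod 4, sign kept]
  = (99/157)    [727 ≡ 99 mod 157]
  = (157/99)    [QR: 157 ≡ 1 mod 4, sign kept]
  = (58/99)    [157 ≡ 58 mod 99]
  = -(29/99)    [99 ≡ 3 mod 8 ⇒ (2/99) = -1]
  = -(99/29)    [QR: 29 ≡ 1 mod 4, sign kept]
  = -(12/29)    [99 ≡ 12 mod 29]
  = -(3/29)    [29 ≡ 5 mod 8 ⇒ (2/29)^2 = +1]
  = -(29/3)    [QR: 29 ≡ 1 mod 4, sign kept]
  = -(2/3)    [29 ≡ 2 mod 3]
  = (1/3)    [3 ≡ 3 mod 8 ⇒ (2/3) = -1]
  = 1    [(1/3) = 1]
The Legendre symbol is 1, so x^2 ≡ -413 (mod 727) has solution.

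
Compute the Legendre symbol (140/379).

(140/379)
  = (35/379)    [379 ≡ 3 mod 8 ⇒ (2/379)^2 = +1]
  = -(379/35)    [QR: both ≡ 3 mod 4, sign flips]
  = -(29/35)    [379 ≡ 29 mod 35]
  = -(35/29)    [QR: 29 ≡ 1 mod 4, sign kept]
  = -(6/29)    [35 ≡ 6 mod 29]
  = (3/29)    [29 ≡ 5 mod 8 ⇒ (2/29) = -1]
  = (29/3)    [QR: 29 ≡ 1 mod 4, sign kept]
  = (2/3)    [29 ≡ 2 mod 3]
  = -(1/3)    [3 ≡ 3 mod 8 ⇒ (2/3) = -1]
  = -1    [(1/3) = 1]

-1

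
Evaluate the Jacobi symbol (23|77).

77 ≡ 1 (mod 4), so quadratic reciprocity gives (23|77) = (77|23). Reduce: 77 ≡ 8 (mod 23). Now have (8|23).
Factor out 2: 8 = 2^3. Since 23 ≡ 7 (mod 8), (2|23) = +1, and (2|23)^3 = +1. Now have (1|23).
(1|23) = 1. Collecting the sign factors: 1.

1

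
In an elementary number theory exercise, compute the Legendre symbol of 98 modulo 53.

Reduce the numerator: 98 ≡ 45 (mod 53), so (98/53) = (45/53).
45 ≡ 1 (mod 4), so quadratic reciprocity gives (45/53) = (53/45). Reduce: 53 ≡ 8 (mod 45). Now have (8/45).
Factor out 2: 8 = 2^3. Since 45 ≡ 5 (mod 8), (2/45) = -1, and (2/45)^3 = -1. Now have -(1/45).
(1/45) = 1. Collecting the sign factors: -1.

-1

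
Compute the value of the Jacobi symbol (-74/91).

(-74/91)
  = -(74/91)    [91 ≡ 3 mod 4 ⇒ (-1/91) = -1]
  = (37/91)    [91 ≡ 3 mod 8 ⇒ (2/91) = -1]
  = (91/37)    [QR: 37 ≡ 1 mod 4, sign kept]
  = (17/37)    [91 ≡ 17 mod 37]
  = (37/17)    [QR: 17 ≡ 1 mod 4, sign kept]
  = (3/17)    [37 ≡ 3 mod 17]
  = (17/3)    [QR: 17 ≡ 1 mod 4, sign kept]
  = (2/3)    [17 ≡ 2 mod 3]
  = -(1/3)    [3 ≡ 3 mod 8 ⇒ (2/3) = -1]
  = -1    [(1/3) = 1]

-1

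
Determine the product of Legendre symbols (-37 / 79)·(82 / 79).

By multiplicativity, (-37·82 / 79) = (-37 / 79)·(82 / 79).
First factor (-37 / 79):
(-37 / 79)
  = (42 / 79)    [-37 ≡ 42 mod 79]
  = (21 / 79)    [79 ≡ 7 mod 8 ⇒ (2 / 79) = +1]
  = (79 / 21)    [QR: 21 ≡ 1 mod 4, sign kept]
  = (16 / 21)    [79 ≡ 16 mod 21]
  = (1 / 21)    [21 ≡ 5 mod 8 ⇒ (2 / 21)^4 = +1]
  = 1    [(1 / 21) = 1]
Second factor (82 / 79):
(82 / 79)
  = (3 / 79)    [82 ≡ 3 mod 79]
  = -(79 / 3)    [QR: both ≡ 3 mod 4, sign flips]
  = -(1 / 3)    [79 ≡ 1 mod 3]
  = -1    [(1 / 3) = 1]
Product: (1)·(-1) = -1.

-1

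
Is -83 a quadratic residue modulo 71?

Reduce the numerator: -83 ≡ 59 (mod 71), so (-83/71) = (59/71).
Both 59 ≡ 3 and 71 ≡ 3 (mod 4), so reciprocity gives (59/71) = -(71/59). Reduce: 71 ≡ 12 (mod 59). Now have -(12/59).
Factor out 2: 12 = 2^2·3. Since 59 ≡ 3 (mod 8), (2/59) = -1, and (2/59)^2 = +1. Now have -(3/59).
Both 3 ≡ 3 and 59 ≡ 3 (mod 4), so reciprocity gives (3/59) = -(59/3). Reduce: 59 ≡ 2 (mod 3). Now have (2/3).
Factor out 2: 2 = 2. Since 3 ≡ 3 (mod 8), (2/3) = -1. Now have -(1/3).
(1/3) = 1. Collecting the sign factors: -1.
(-83/71) = -1, and 71 is prime, so -83 is not a quadratic residue mod 71.

no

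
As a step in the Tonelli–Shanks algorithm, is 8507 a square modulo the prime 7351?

(8507/7351)
  = (1156/7351)    [8507 ≡ 1156 mod 7351]
  = (289/7351)    [7351 ≡ 7 mod 8 ⇒ (2/7351)^2 = +1]
  = (7351/289)    [QR: 289 ≡ 1 mod 4, sign kept]
  = (126/289)    [7351 ≡ 126 mod 289]
  = (63/289)    [289 ≡ 1 mod 8 ⇒ (2/289) = +1]
  = (289/63)    [QR: 289 ≡ 1 mod 4, sign kept]
  = (37/63)    [289 ≡ 37 mod 63]
  = (63/37)    [QR: 37 ≡ 1 mod 4, sign kept]
  = (26/37)    [63 ≡ 26 mod 37]
  = -(13/37)    [37 ≡ 5 mod 8 ⇒ (2/37) = -1]
  = -(37/13)    [QR: 13 ≡ 1 mod 4, sign kept]
  = -(11/13)    [37 ≡ 11 mod 13]
  = -(13/11)    [QR: 13 ≡ 1 mod 4, sign kept]
  = -(2/11)    [13 ≡ 2 mod 11]
  = (1/11)    [11 ≡ 3 mod 8 ⇒ (2/11) = -1]
  = 1    [(1/11) = 1]
(8507/7351) = 1, and 7351 is prime, so 8507 is a quadratic residue mod 7351.

yes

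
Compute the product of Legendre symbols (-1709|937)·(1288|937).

1

By multiplicativity, (-1709·1288|937) = (-1709|937)·(1288|937).
First factor (-1709|937):
(-1709|937)
  = (165|937)    [-1709 ≡ 165 mod 937]
  = (937|165)    [QR: 165 ≡ 1 mod 4, sign kept]
  = (112|165)    [937 ≡ 112 mod 165]
  = (7|165)    [165 ≡ 5 mod 8 ⇒ (2|165)^4 = +1]
  = (165|7)    [QR: 165 ≡ 1 mod 4, sign kept]
  = (4|7)    [165 ≡ 4 mod 7]
  = (1|7)    [7 ≡ 7 mod 8 ⇒ (2|7)^2 = +1]
  = 1    [(1|7) = 1]
Second factor (1288|937):
(1288|937)
  = (351|937)    [1288 ≡ 351 mod 937]
  = (937|351)    [QR: 937 ≡ 1 mod 4, sign kept]
  = (235|351)    [937 ≡ 235 mod 351]
  = -(351|235)    [QR: both ≡ 3 mod 4, sign flips]
  = -(116|235)    [351 ≡ 116 mod 235]
  = -(29|235)    [235 ≡ 3 mod 8 ⇒ (2|235)^2 = +1]
  = -(235|29)    [QR: 29 ≡ 1 mod 4, sign kept]
  = -(3|29)    [235 ≡ 3 mod 29]
  = -(29|3)    [QR: 29 ≡ 1 mod 4, sign kept]
  = -(2|3)    [29 ≡ 2 mod 3]
  = (1|3)    [3 ≡ 3 mod 8 ⇒ (2|3) = -1]
  = 1    [(1|3) = 1]
Product: (1)·(1) = 1.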